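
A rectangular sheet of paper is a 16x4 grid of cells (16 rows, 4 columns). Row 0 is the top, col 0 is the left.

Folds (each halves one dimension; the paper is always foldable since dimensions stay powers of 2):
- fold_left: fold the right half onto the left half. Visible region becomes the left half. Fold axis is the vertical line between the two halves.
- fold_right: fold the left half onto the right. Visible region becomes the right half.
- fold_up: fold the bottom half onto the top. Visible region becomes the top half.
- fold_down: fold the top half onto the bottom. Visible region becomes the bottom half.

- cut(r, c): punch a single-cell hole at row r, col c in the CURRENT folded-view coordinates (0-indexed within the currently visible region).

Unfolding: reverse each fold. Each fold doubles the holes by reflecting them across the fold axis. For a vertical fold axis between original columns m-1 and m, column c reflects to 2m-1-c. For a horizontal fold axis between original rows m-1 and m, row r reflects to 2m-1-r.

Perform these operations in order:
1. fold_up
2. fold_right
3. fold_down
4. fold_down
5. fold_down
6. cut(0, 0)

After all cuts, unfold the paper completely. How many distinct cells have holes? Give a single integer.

Answer: 32

Derivation:
Op 1 fold_up: fold axis h@8; visible region now rows[0,8) x cols[0,4) = 8x4
Op 2 fold_right: fold axis v@2; visible region now rows[0,8) x cols[2,4) = 8x2
Op 3 fold_down: fold axis h@4; visible region now rows[4,8) x cols[2,4) = 4x2
Op 4 fold_down: fold axis h@6; visible region now rows[6,8) x cols[2,4) = 2x2
Op 5 fold_down: fold axis h@7; visible region now rows[7,8) x cols[2,4) = 1x2
Op 6 cut(0, 0): punch at orig (7,2); cuts so far [(7, 2)]; region rows[7,8) x cols[2,4) = 1x2
Unfold 1 (reflect across h@7): 2 holes -> [(6, 2), (7, 2)]
Unfold 2 (reflect across h@6): 4 holes -> [(4, 2), (5, 2), (6, 2), (7, 2)]
Unfold 3 (reflect across h@4): 8 holes -> [(0, 2), (1, 2), (2, 2), (3, 2), (4, 2), (5, 2), (6, 2), (7, 2)]
Unfold 4 (reflect across v@2): 16 holes -> [(0, 1), (0, 2), (1, 1), (1, 2), (2, 1), (2, 2), (3, 1), (3, 2), (4, 1), (4, 2), (5, 1), (5, 2), (6, 1), (6, 2), (7, 1), (7, 2)]
Unfold 5 (reflect across h@8): 32 holes -> [(0, 1), (0, 2), (1, 1), (1, 2), (2, 1), (2, 2), (3, 1), (3, 2), (4, 1), (4, 2), (5, 1), (5, 2), (6, 1), (6, 2), (7, 1), (7, 2), (8, 1), (8, 2), (9, 1), (9, 2), (10, 1), (10, 2), (11, 1), (11, 2), (12, 1), (12, 2), (13, 1), (13, 2), (14, 1), (14, 2), (15, 1), (15, 2)]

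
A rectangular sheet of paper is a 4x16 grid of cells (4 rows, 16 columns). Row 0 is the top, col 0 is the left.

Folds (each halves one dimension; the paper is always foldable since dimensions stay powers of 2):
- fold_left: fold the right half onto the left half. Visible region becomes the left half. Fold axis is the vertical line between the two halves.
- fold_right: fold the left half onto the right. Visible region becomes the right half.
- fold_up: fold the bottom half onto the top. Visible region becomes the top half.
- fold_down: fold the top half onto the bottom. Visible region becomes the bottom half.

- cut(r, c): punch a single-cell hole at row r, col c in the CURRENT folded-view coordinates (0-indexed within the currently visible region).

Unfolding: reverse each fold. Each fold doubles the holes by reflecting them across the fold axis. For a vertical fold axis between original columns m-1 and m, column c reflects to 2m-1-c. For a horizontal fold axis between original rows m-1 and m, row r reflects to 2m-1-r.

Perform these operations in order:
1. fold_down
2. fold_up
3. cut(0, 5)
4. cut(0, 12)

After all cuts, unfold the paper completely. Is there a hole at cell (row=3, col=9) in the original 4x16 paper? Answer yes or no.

Answer: no

Derivation:
Op 1 fold_down: fold axis h@2; visible region now rows[2,4) x cols[0,16) = 2x16
Op 2 fold_up: fold axis h@3; visible region now rows[2,3) x cols[0,16) = 1x16
Op 3 cut(0, 5): punch at orig (2,5); cuts so far [(2, 5)]; region rows[2,3) x cols[0,16) = 1x16
Op 4 cut(0, 12): punch at orig (2,12); cuts so far [(2, 5), (2, 12)]; region rows[2,3) x cols[0,16) = 1x16
Unfold 1 (reflect across h@3): 4 holes -> [(2, 5), (2, 12), (3, 5), (3, 12)]
Unfold 2 (reflect across h@2): 8 holes -> [(0, 5), (0, 12), (1, 5), (1, 12), (2, 5), (2, 12), (3, 5), (3, 12)]
Holes: [(0, 5), (0, 12), (1, 5), (1, 12), (2, 5), (2, 12), (3, 5), (3, 12)]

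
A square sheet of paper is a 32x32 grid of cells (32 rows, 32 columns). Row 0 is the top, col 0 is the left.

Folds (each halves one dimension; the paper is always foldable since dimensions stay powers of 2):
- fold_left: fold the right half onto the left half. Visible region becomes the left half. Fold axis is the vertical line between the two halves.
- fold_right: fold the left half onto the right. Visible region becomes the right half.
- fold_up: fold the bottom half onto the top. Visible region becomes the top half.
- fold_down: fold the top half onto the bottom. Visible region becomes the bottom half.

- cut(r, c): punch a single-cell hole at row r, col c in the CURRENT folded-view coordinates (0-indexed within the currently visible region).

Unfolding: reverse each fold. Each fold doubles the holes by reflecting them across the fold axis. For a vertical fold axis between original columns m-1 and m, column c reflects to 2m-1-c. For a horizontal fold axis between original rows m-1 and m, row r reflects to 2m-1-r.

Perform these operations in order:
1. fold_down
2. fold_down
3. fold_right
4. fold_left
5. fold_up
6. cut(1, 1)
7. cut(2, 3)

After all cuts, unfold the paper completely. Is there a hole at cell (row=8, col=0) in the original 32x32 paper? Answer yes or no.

Answer: no

Derivation:
Op 1 fold_down: fold axis h@16; visible region now rows[16,32) x cols[0,32) = 16x32
Op 2 fold_down: fold axis h@24; visible region now rows[24,32) x cols[0,32) = 8x32
Op 3 fold_right: fold axis v@16; visible region now rows[24,32) x cols[16,32) = 8x16
Op 4 fold_left: fold axis v@24; visible region now rows[24,32) x cols[16,24) = 8x8
Op 5 fold_up: fold axis h@28; visible region now rows[24,28) x cols[16,24) = 4x8
Op 6 cut(1, 1): punch at orig (25,17); cuts so far [(25, 17)]; region rows[24,28) x cols[16,24) = 4x8
Op 7 cut(2, 3): punch at orig (26,19); cuts so far [(25, 17), (26, 19)]; region rows[24,28) x cols[16,24) = 4x8
Unfold 1 (reflect across h@28): 4 holes -> [(25, 17), (26, 19), (29, 19), (30, 17)]
Unfold 2 (reflect across v@24): 8 holes -> [(25, 17), (25, 30), (26, 19), (26, 28), (29, 19), (29, 28), (30, 17), (30, 30)]
Unfold 3 (reflect across v@16): 16 holes -> [(25, 1), (25, 14), (25, 17), (25, 30), (26, 3), (26, 12), (26, 19), (26, 28), (29, 3), (29, 12), (29, 19), (29, 28), (30, 1), (30, 14), (30, 17), (30, 30)]
Unfold 4 (reflect across h@24): 32 holes -> [(17, 1), (17, 14), (17, 17), (17, 30), (18, 3), (18, 12), (18, 19), (18, 28), (21, 3), (21, 12), (21, 19), (21, 28), (22, 1), (22, 14), (22, 17), (22, 30), (25, 1), (25, 14), (25, 17), (25, 30), (26, 3), (26, 12), (26, 19), (26, 28), (29, 3), (29, 12), (29, 19), (29, 28), (30, 1), (30, 14), (30, 17), (30, 30)]
Unfold 5 (reflect across h@16): 64 holes -> [(1, 1), (1, 14), (1, 17), (1, 30), (2, 3), (2, 12), (2, 19), (2, 28), (5, 3), (5, 12), (5, 19), (5, 28), (6, 1), (6, 14), (6, 17), (6, 30), (9, 1), (9, 14), (9, 17), (9, 30), (10, 3), (10, 12), (10, 19), (10, 28), (13, 3), (13, 12), (13, 19), (13, 28), (14, 1), (14, 14), (14, 17), (14, 30), (17, 1), (17, 14), (17, 17), (17, 30), (18, 3), (18, 12), (18, 19), (18, 28), (21, 3), (21, 12), (21, 19), (21, 28), (22, 1), (22, 14), (22, 17), (22, 30), (25, 1), (25, 14), (25, 17), (25, 30), (26, 3), (26, 12), (26, 19), (26, 28), (29, 3), (29, 12), (29, 19), (29, 28), (30, 1), (30, 14), (30, 17), (30, 30)]
Holes: [(1, 1), (1, 14), (1, 17), (1, 30), (2, 3), (2, 12), (2, 19), (2, 28), (5, 3), (5, 12), (5, 19), (5, 28), (6, 1), (6, 14), (6, 17), (6, 30), (9, 1), (9, 14), (9, 17), (9, 30), (10, 3), (10, 12), (10, 19), (10, 28), (13, 3), (13, 12), (13, 19), (13, 28), (14, 1), (14, 14), (14, 17), (14, 30), (17, 1), (17, 14), (17, 17), (17, 30), (18, 3), (18, 12), (18, 19), (18, 28), (21, 3), (21, 12), (21, 19), (21, 28), (22, 1), (22, 14), (22, 17), (22, 30), (25, 1), (25, 14), (25, 17), (25, 30), (26, 3), (26, 12), (26, 19), (26, 28), (29, 3), (29, 12), (29, 19), (29, 28), (30, 1), (30, 14), (30, 17), (30, 30)]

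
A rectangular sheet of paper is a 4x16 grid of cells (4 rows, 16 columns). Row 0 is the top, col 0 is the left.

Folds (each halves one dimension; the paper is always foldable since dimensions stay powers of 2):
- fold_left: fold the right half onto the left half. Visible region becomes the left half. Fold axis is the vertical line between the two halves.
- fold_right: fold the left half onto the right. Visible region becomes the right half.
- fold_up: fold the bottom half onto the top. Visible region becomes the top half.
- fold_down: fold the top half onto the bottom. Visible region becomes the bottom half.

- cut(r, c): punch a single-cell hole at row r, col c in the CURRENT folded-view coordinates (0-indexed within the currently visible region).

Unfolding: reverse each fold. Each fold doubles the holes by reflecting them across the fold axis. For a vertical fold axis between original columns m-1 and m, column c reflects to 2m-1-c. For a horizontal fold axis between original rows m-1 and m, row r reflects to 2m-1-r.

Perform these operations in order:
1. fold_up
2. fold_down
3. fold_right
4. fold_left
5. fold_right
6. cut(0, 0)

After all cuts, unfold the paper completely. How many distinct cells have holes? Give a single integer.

Answer: 32

Derivation:
Op 1 fold_up: fold axis h@2; visible region now rows[0,2) x cols[0,16) = 2x16
Op 2 fold_down: fold axis h@1; visible region now rows[1,2) x cols[0,16) = 1x16
Op 3 fold_right: fold axis v@8; visible region now rows[1,2) x cols[8,16) = 1x8
Op 4 fold_left: fold axis v@12; visible region now rows[1,2) x cols[8,12) = 1x4
Op 5 fold_right: fold axis v@10; visible region now rows[1,2) x cols[10,12) = 1x2
Op 6 cut(0, 0): punch at orig (1,10); cuts so far [(1, 10)]; region rows[1,2) x cols[10,12) = 1x2
Unfold 1 (reflect across v@10): 2 holes -> [(1, 9), (1, 10)]
Unfold 2 (reflect across v@12): 4 holes -> [(1, 9), (1, 10), (1, 13), (1, 14)]
Unfold 3 (reflect across v@8): 8 holes -> [(1, 1), (1, 2), (1, 5), (1, 6), (1, 9), (1, 10), (1, 13), (1, 14)]
Unfold 4 (reflect across h@1): 16 holes -> [(0, 1), (0, 2), (0, 5), (0, 6), (0, 9), (0, 10), (0, 13), (0, 14), (1, 1), (1, 2), (1, 5), (1, 6), (1, 9), (1, 10), (1, 13), (1, 14)]
Unfold 5 (reflect across h@2): 32 holes -> [(0, 1), (0, 2), (0, 5), (0, 6), (0, 9), (0, 10), (0, 13), (0, 14), (1, 1), (1, 2), (1, 5), (1, 6), (1, 9), (1, 10), (1, 13), (1, 14), (2, 1), (2, 2), (2, 5), (2, 6), (2, 9), (2, 10), (2, 13), (2, 14), (3, 1), (3, 2), (3, 5), (3, 6), (3, 9), (3, 10), (3, 13), (3, 14)]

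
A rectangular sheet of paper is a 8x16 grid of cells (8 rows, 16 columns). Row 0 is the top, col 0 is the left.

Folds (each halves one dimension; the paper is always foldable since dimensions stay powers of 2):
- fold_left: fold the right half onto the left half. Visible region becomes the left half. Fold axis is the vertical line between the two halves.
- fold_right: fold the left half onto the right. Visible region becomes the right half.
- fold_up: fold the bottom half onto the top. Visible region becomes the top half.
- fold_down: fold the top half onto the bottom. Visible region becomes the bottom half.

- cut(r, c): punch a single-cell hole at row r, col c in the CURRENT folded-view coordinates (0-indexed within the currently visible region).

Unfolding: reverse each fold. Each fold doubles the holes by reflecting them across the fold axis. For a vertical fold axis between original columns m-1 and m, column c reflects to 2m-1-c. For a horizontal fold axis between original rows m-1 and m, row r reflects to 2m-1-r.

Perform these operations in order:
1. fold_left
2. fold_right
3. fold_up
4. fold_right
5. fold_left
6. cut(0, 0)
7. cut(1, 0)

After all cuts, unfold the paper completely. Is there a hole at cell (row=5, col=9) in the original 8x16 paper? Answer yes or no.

Answer: no

Derivation:
Op 1 fold_left: fold axis v@8; visible region now rows[0,8) x cols[0,8) = 8x8
Op 2 fold_right: fold axis v@4; visible region now rows[0,8) x cols[4,8) = 8x4
Op 3 fold_up: fold axis h@4; visible region now rows[0,4) x cols[4,8) = 4x4
Op 4 fold_right: fold axis v@6; visible region now rows[0,4) x cols[6,8) = 4x2
Op 5 fold_left: fold axis v@7; visible region now rows[0,4) x cols[6,7) = 4x1
Op 6 cut(0, 0): punch at orig (0,6); cuts so far [(0, 6)]; region rows[0,4) x cols[6,7) = 4x1
Op 7 cut(1, 0): punch at orig (1,6); cuts so far [(0, 6), (1, 6)]; region rows[0,4) x cols[6,7) = 4x1
Unfold 1 (reflect across v@7): 4 holes -> [(0, 6), (0, 7), (1, 6), (1, 7)]
Unfold 2 (reflect across v@6): 8 holes -> [(0, 4), (0, 5), (0, 6), (0, 7), (1, 4), (1, 5), (1, 6), (1, 7)]
Unfold 3 (reflect across h@4): 16 holes -> [(0, 4), (0, 5), (0, 6), (0, 7), (1, 4), (1, 5), (1, 6), (1, 7), (6, 4), (6, 5), (6, 6), (6, 7), (7, 4), (7, 5), (7, 6), (7, 7)]
Unfold 4 (reflect across v@4): 32 holes -> [(0, 0), (0, 1), (0, 2), (0, 3), (0, 4), (0, 5), (0, 6), (0, 7), (1, 0), (1, 1), (1, 2), (1, 3), (1, 4), (1, 5), (1, 6), (1, 7), (6, 0), (6, 1), (6, 2), (6, 3), (6, 4), (6, 5), (6, 6), (6, 7), (7, 0), (7, 1), (7, 2), (7, 3), (7, 4), (7, 5), (7, 6), (7, 7)]
Unfold 5 (reflect across v@8): 64 holes -> [(0, 0), (0, 1), (0, 2), (0, 3), (0, 4), (0, 5), (0, 6), (0, 7), (0, 8), (0, 9), (0, 10), (0, 11), (0, 12), (0, 13), (0, 14), (0, 15), (1, 0), (1, 1), (1, 2), (1, 3), (1, 4), (1, 5), (1, 6), (1, 7), (1, 8), (1, 9), (1, 10), (1, 11), (1, 12), (1, 13), (1, 14), (1, 15), (6, 0), (6, 1), (6, 2), (6, 3), (6, 4), (6, 5), (6, 6), (6, 7), (6, 8), (6, 9), (6, 10), (6, 11), (6, 12), (6, 13), (6, 14), (6, 15), (7, 0), (7, 1), (7, 2), (7, 3), (7, 4), (7, 5), (7, 6), (7, 7), (7, 8), (7, 9), (7, 10), (7, 11), (7, 12), (7, 13), (7, 14), (7, 15)]
Holes: [(0, 0), (0, 1), (0, 2), (0, 3), (0, 4), (0, 5), (0, 6), (0, 7), (0, 8), (0, 9), (0, 10), (0, 11), (0, 12), (0, 13), (0, 14), (0, 15), (1, 0), (1, 1), (1, 2), (1, 3), (1, 4), (1, 5), (1, 6), (1, 7), (1, 8), (1, 9), (1, 10), (1, 11), (1, 12), (1, 13), (1, 14), (1, 15), (6, 0), (6, 1), (6, 2), (6, 3), (6, 4), (6, 5), (6, 6), (6, 7), (6, 8), (6, 9), (6, 10), (6, 11), (6, 12), (6, 13), (6, 14), (6, 15), (7, 0), (7, 1), (7, 2), (7, 3), (7, 4), (7, 5), (7, 6), (7, 7), (7, 8), (7, 9), (7, 10), (7, 11), (7, 12), (7, 13), (7, 14), (7, 15)]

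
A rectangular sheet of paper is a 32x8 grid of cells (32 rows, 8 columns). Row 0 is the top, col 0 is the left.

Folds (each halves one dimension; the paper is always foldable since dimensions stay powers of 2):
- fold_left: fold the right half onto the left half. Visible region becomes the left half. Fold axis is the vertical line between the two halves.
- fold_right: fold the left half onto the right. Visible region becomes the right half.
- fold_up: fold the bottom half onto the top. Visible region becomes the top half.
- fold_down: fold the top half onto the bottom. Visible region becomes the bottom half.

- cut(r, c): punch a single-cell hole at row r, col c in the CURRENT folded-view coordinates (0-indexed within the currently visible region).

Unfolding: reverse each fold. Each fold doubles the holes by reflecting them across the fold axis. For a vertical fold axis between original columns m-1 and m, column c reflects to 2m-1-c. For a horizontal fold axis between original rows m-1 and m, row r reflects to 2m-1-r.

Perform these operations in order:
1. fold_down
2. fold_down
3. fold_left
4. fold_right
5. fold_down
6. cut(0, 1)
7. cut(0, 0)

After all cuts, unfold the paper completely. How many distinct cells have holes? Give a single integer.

Op 1 fold_down: fold axis h@16; visible region now rows[16,32) x cols[0,8) = 16x8
Op 2 fold_down: fold axis h@24; visible region now rows[24,32) x cols[0,8) = 8x8
Op 3 fold_left: fold axis v@4; visible region now rows[24,32) x cols[0,4) = 8x4
Op 4 fold_right: fold axis v@2; visible region now rows[24,32) x cols[2,4) = 8x2
Op 5 fold_down: fold axis h@28; visible region now rows[28,32) x cols[2,4) = 4x2
Op 6 cut(0, 1): punch at orig (28,3); cuts so far [(28, 3)]; region rows[28,32) x cols[2,4) = 4x2
Op 7 cut(0, 0): punch at orig (28,2); cuts so far [(28, 2), (28, 3)]; region rows[28,32) x cols[2,4) = 4x2
Unfold 1 (reflect across h@28): 4 holes -> [(27, 2), (27, 3), (28, 2), (28, 3)]
Unfold 2 (reflect across v@2): 8 holes -> [(27, 0), (27, 1), (27, 2), (27, 3), (28, 0), (28, 1), (28, 2), (28, 3)]
Unfold 3 (reflect across v@4): 16 holes -> [(27, 0), (27, 1), (27, 2), (27, 3), (27, 4), (27, 5), (27, 6), (27, 7), (28, 0), (28, 1), (28, 2), (28, 3), (28, 4), (28, 5), (28, 6), (28, 7)]
Unfold 4 (reflect across h@24): 32 holes -> [(19, 0), (19, 1), (19, 2), (19, 3), (19, 4), (19, 5), (19, 6), (19, 7), (20, 0), (20, 1), (20, 2), (20, 3), (20, 4), (20, 5), (20, 6), (20, 7), (27, 0), (27, 1), (27, 2), (27, 3), (27, 4), (27, 5), (27, 6), (27, 7), (28, 0), (28, 1), (28, 2), (28, 3), (28, 4), (28, 5), (28, 6), (28, 7)]
Unfold 5 (reflect across h@16): 64 holes -> [(3, 0), (3, 1), (3, 2), (3, 3), (3, 4), (3, 5), (3, 6), (3, 7), (4, 0), (4, 1), (4, 2), (4, 3), (4, 4), (4, 5), (4, 6), (4, 7), (11, 0), (11, 1), (11, 2), (11, 3), (11, 4), (11, 5), (11, 6), (11, 7), (12, 0), (12, 1), (12, 2), (12, 3), (12, 4), (12, 5), (12, 6), (12, 7), (19, 0), (19, 1), (19, 2), (19, 3), (19, 4), (19, 5), (19, 6), (19, 7), (20, 0), (20, 1), (20, 2), (20, 3), (20, 4), (20, 5), (20, 6), (20, 7), (27, 0), (27, 1), (27, 2), (27, 3), (27, 4), (27, 5), (27, 6), (27, 7), (28, 0), (28, 1), (28, 2), (28, 3), (28, 4), (28, 5), (28, 6), (28, 7)]

Answer: 64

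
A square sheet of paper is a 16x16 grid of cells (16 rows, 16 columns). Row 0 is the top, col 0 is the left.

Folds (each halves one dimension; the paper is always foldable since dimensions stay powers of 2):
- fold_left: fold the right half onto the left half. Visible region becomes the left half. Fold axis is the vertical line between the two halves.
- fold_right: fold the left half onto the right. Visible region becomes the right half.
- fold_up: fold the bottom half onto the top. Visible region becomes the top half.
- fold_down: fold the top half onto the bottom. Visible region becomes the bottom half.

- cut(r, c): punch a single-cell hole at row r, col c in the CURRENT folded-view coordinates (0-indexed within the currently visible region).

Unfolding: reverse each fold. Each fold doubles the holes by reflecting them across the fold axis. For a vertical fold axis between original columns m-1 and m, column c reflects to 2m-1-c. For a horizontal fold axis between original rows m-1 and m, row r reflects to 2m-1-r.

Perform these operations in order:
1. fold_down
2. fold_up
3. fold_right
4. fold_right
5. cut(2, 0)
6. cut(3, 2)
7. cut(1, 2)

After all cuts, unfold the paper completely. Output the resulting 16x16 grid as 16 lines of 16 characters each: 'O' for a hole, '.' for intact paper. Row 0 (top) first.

Answer: ................
.O....O..O....O.
...OO......OO...
.O....O..O....O.
.O....O..O....O.
...OO......OO...
.O....O..O....O.
................
................
.O....O..O....O.
...OO......OO...
.O....O..O....O.
.O....O..O....O.
...OO......OO...
.O....O..O....O.
................

Derivation:
Op 1 fold_down: fold axis h@8; visible region now rows[8,16) x cols[0,16) = 8x16
Op 2 fold_up: fold axis h@12; visible region now rows[8,12) x cols[0,16) = 4x16
Op 3 fold_right: fold axis v@8; visible region now rows[8,12) x cols[8,16) = 4x8
Op 4 fold_right: fold axis v@12; visible region now rows[8,12) x cols[12,16) = 4x4
Op 5 cut(2, 0): punch at orig (10,12); cuts so far [(10, 12)]; region rows[8,12) x cols[12,16) = 4x4
Op 6 cut(3, 2): punch at orig (11,14); cuts so far [(10, 12), (11, 14)]; region rows[8,12) x cols[12,16) = 4x4
Op 7 cut(1, 2): punch at orig (9,14); cuts so far [(9, 14), (10, 12), (11, 14)]; region rows[8,12) x cols[12,16) = 4x4
Unfold 1 (reflect across v@12): 6 holes -> [(9, 9), (9, 14), (10, 11), (10, 12), (11, 9), (11, 14)]
Unfold 2 (reflect across v@8): 12 holes -> [(9, 1), (9, 6), (9, 9), (9, 14), (10, 3), (10, 4), (10, 11), (10, 12), (11, 1), (11, 6), (11, 9), (11, 14)]
Unfold 3 (reflect across h@12): 24 holes -> [(9, 1), (9, 6), (9, 9), (9, 14), (10, 3), (10, 4), (10, 11), (10, 12), (11, 1), (11, 6), (11, 9), (11, 14), (12, 1), (12, 6), (12, 9), (12, 14), (13, 3), (13, 4), (13, 11), (13, 12), (14, 1), (14, 6), (14, 9), (14, 14)]
Unfold 4 (reflect across h@8): 48 holes -> [(1, 1), (1, 6), (1, 9), (1, 14), (2, 3), (2, 4), (2, 11), (2, 12), (3, 1), (3, 6), (3, 9), (3, 14), (4, 1), (4, 6), (4, 9), (4, 14), (5, 3), (5, 4), (5, 11), (5, 12), (6, 1), (6, 6), (6, 9), (6, 14), (9, 1), (9, 6), (9, 9), (9, 14), (10, 3), (10, 4), (10, 11), (10, 12), (11, 1), (11, 6), (11, 9), (11, 14), (12, 1), (12, 6), (12, 9), (12, 14), (13, 3), (13, 4), (13, 11), (13, 12), (14, 1), (14, 6), (14, 9), (14, 14)]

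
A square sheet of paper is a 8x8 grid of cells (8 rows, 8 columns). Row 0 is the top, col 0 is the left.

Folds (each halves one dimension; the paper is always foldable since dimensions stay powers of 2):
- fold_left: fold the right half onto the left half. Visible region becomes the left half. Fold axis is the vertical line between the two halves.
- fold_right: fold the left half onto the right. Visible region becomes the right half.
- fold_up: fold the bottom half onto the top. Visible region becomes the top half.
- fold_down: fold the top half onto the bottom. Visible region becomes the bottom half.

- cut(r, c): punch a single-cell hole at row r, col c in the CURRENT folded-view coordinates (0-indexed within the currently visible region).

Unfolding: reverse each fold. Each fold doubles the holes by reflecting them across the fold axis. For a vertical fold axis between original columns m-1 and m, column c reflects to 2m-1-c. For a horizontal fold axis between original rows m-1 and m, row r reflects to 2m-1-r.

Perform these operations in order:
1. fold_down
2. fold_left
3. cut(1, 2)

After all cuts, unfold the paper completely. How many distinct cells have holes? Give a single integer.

Answer: 4

Derivation:
Op 1 fold_down: fold axis h@4; visible region now rows[4,8) x cols[0,8) = 4x8
Op 2 fold_left: fold axis v@4; visible region now rows[4,8) x cols[0,4) = 4x4
Op 3 cut(1, 2): punch at orig (5,2); cuts so far [(5, 2)]; region rows[4,8) x cols[0,4) = 4x4
Unfold 1 (reflect across v@4): 2 holes -> [(5, 2), (5, 5)]
Unfold 2 (reflect across h@4): 4 holes -> [(2, 2), (2, 5), (5, 2), (5, 5)]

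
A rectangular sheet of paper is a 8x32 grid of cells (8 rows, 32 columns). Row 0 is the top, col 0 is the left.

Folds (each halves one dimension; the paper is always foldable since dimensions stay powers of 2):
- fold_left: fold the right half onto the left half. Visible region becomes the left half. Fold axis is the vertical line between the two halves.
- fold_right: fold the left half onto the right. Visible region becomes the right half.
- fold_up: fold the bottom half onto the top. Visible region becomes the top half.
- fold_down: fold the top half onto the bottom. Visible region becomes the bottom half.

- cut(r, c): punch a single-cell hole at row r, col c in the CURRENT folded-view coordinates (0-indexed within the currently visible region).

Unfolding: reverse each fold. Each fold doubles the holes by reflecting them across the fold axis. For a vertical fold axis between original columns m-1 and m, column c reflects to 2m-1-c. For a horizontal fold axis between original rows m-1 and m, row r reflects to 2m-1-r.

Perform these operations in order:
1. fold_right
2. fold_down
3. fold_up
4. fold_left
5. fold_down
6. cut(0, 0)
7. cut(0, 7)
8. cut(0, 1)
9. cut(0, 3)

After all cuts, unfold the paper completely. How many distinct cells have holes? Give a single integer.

Answer: 128

Derivation:
Op 1 fold_right: fold axis v@16; visible region now rows[0,8) x cols[16,32) = 8x16
Op 2 fold_down: fold axis h@4; visible region now rows[4,8) x cols[16,32) = 4x16
Op 3 fold_up: fold axis h@6; visible region now rows[4,6) x cols[16,32) = 2x16
Op 4 fold_left: fold axis v@24; visible region now rows[4,6) x cols[16,24) = 2x8
Op 5 fold_down: fold axis h@5; visible region now rows[5,6) x cols[16,24) = 1x8
Op 6 cut(0, 0): punch at orig (5,16); cuts so far [(5, 16)]; region rows[5,6) x cols[16,24) = 1x8
Op 7 cut(0, 7): punch at orig (5,23); cuts so far [(5, 16), (5, 23)]; region rows[5,6) x cols[16,24) = 1x8
Op 8 cut(0, 1): punch at orig (5,17); cuts so far [(5, 16), (5, 17), (5, 23)]; region rows[5,6) x cols[16,24) = 1x8
Op 9 cut(0, 3): punch at orig (5,19); cuts so far [(5, 16), (5, 17), (5, 19), (5, 23)]; region rows[5,6) x cols[16,24) = 1x8
Unfold 1 (reflect across h@5): 8 holes -> [(4, 16), (4, 17), (4, 19), (4, 23), (5, 16), (5, 17), (5, 19), (5, 23)]
Unfold 2 (reflect across v@24): 16 holes -> [(4, 16), (4, 17), (4, 19), (4, 23), (4, 24), (4, 28), (4, 30), (4, 31), (5, 16), (5, 17), (5, 19), (5, 23), (5, 24), (5, 28), (5, 30), (5, 31)]
Unfold 3 (reflect across h@6): 32 holes -> [(4, 16), (4, 17), (4, 19), (4, 23), (4, 24), (4, 28), (4, 30), (4, 31), (5, 16), (5, 17), (5, 19), (5, 23), (5, 24), (5, 28), (5, 30), (5, 31), (6, 16), (6, 17), (6, 19), (6, 23), (6, 24), (6, 28), (6, 30), (6, 31), (7, 16), (7, 17), (7, 19), (7, 23), (7, 24), (7, 28), (7, 30), (7, 31)]
Unfold 4 (reflect across h@4): 64 holes -> [(0, 16), (0, 17), (0, 19), (0, 23), (0, 24), (0, 28), (0, 30), (0, 31), (1, 16), (1, 17), (1, 19), (1, 23), (1, 24), (1, 28), (1, 30), (1, 31), (2, 16), (2, 17), (2, 19), (2, 23), (2, 24), (2, 28), (2, 30), (2, 31), (3, 16), (3, 17), (3, 19), (3, 23), (3, 24), (3, 28), (3, 30), (3, 31), (4, 16), (4, 17), (4, 19), (4, 23), (4, 24), (4, 28), (4, 30), (4, 31), (5, 16), (5, 17), (5, 19), (5, 23), (5, 24), (5, 28), (5, 30), (5, 31), (6, 16), (6, 17), (6, 19), (6, 23), (6, 24), (6, 28), (6, 30), (6, 31), (7, 16), (7, 17), (7, 19), (7, 23), (7, 24), (7, 28), (7, 30), (7, 31)]
Unfold 5 (reflect across v@16): 128 holes -> [(0, 0), (0, 1), (0, 3), (0, 7), (0, 8), (0, 12), (0, 14), (0, 15), (0, 16), (0, 17), (0, 19), (0, 23), (0, 24), (0, 28), (0, 30), (0, 31), (1, 0), (1, 1), (1, 3), (1, 7), (1, 8), (1, 12), (1, 14), (1, 15), (1, 16), (1, 17), (1, 19), (1, 23), (1, 24), (1, 28), (1, 30), (1, 31), (2, 0), (2, 1), (2, 3), (2, 7), (2, 8), (2, 12), (2, 14), (2, 15), (2, 16), (2, 17), (2, 19), (2, 23), (2, 24), (2, 28), (2, 30), (2, 31), (3, 0), (3, 1), (3, 3), (3, 7), (3, 8), (3, 12), (3, 14), (3, 15), (3, 16), (3, 17), (3, 19), (3, 23), (3, 24), (3, 28), (3, 30), (3, 31), (4, 0), (4, 1), (4, 3), (4, 7), (4, 8), (4, 12), (4, 14), (4, 15), (4, 16), (4, 17), (4, 19), (4, 23), (4, 24), (4, 28), (4, 30), (4, 31), (5, 0), (5, 1), (5, 3), (5, 7), (5, 8), (5, 12), (5, 14), (5, 15), (5, 16), (5, 17), (5, 19), (5, 23), (5, 24), (5, 28), (5, 30), (5, 31), (6, 0), (6, 1), (6, 3), (6, 7), (6, 8), (6, 12), (6, 14), (6, 15), (6, 16), (6, 17), (6, 19), (6, 23), (6, 24), (6, 28), (6, 30), (6, 31), (7, 0), (7, 1), (7, 3), (7, 7), (7, 8), (7, 12), (7, 14), (7, 15), (7, 16), (7, 17), (7, 19), (7, 23), (7, 24), (7, 28), (7, 30), (7, 31)]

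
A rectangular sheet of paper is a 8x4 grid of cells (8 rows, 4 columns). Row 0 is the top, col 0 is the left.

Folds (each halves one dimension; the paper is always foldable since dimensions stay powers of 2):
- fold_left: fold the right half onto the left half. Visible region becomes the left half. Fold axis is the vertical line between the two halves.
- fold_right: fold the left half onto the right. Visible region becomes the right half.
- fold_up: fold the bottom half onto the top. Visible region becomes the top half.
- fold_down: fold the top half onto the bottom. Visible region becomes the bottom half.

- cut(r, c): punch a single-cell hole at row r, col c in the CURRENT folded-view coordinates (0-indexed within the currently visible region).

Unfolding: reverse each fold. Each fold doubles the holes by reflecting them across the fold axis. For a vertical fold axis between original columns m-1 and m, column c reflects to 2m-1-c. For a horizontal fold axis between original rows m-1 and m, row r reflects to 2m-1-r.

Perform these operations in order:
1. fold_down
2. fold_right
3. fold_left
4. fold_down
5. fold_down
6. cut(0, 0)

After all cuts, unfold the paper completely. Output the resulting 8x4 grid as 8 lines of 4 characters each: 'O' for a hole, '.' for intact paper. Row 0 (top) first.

Answer: OOOO
OOOO
OOOO
OOOO
OOOO
OOOO
OOOO
OOOO

Derivation:
Op 1 fold_down: fold axis h@4; visible region now rows[4,8) x cols[0,4) = 4x4
Op 2 fold_right: fold axis v@2; visible region now rows[4,8) x cols[2,4) = 4x2
Op 3 fold_left: fold axis v@3; visible region now rows[4,8) x cols[2,3) = 4x1
Op 4 fold_down: fold axis h@6; visible region now rows[6,8) x cols[2,3) = 2x1
Op 5 fold_down: fold axis h@7; visible region now rows[7,8) x cols[2,3) = 1x1
Op 6 cut(0, 0): punch at orig (7,2); cuts so far [(7, 2)]; region rows[7,8) x cols[2,3) = 1x1
Unfold 1 (reflect across h@7): 2 holes -> [(6, 2), (7, 2)]
Unfold 2 (reflect across h@6): 4 holes -> [(4, 2), (5, 2), (6, 2), (7, 2)]
Unfold 3 (reflect across v@3): 8 holes -> [(4, 2), (4, 3), (5, 2), (5, 3), (6, 2), (6, 3), (7, 2), (7, 3)]
Unfold 4 (reflect across v@2): 16 holes -> [(4, 0), (4, 1), (4, 2), (4, 3), (5, 0), (5, 1), (5, 2), (5, 3), (6, 0), (6, 1), (6, 2), (6, 3), (7, 0), (7, 1), (7, 2), (7, 3)]
Unfold 5 (reflect across h@4): 32 holes -> [(0, 0), (0, 1), (0, 2), (0, 3), (1, 0), (1, 1), (1, 2), (1, 3), (2, 0), (2, 1), (2, 2), (2, 3), (3, 0), (3, 1), (3, 2), (3, 3), (4, 0), (4, 1), (4, 2), (4, 3), (5, 0), (5, 1), (5, 2), (5, 3), (6, 0), (6, 1), (6, 2), (6, 3), (7, 0), (7, 1), (7, 2), (7, 3)]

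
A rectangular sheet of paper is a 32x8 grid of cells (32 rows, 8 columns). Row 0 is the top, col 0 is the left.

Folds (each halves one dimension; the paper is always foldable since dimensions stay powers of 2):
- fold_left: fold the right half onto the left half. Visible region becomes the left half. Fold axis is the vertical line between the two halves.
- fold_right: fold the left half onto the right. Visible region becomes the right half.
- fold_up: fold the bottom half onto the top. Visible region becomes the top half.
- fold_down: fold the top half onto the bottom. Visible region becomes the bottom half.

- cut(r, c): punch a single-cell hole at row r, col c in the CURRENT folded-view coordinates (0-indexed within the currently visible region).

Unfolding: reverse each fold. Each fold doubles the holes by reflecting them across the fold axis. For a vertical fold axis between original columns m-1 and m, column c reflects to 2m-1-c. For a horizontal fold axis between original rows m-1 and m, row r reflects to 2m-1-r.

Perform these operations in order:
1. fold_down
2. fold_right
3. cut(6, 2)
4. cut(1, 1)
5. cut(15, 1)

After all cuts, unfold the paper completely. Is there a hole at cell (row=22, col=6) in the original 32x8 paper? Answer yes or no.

Op 1 fold_down: fold axis h@16; visible region now rows[16,32) x cols[0,8) = 16x8
Op 2 fold_right: fold axis v@4; visible region now rows[16,32) x cols[4,8) = 16x4
Op 3 cut(6, 2): punch at orig (22,6); cuts so far [(22, 6)]; region rows[16,32) x cols[4,8) = 16x4
Op 4 cut(1, 1): punch at orig (17,5); cuts so far [(17, 5), (22, 6)]; region rows[16,32) x cols[4,8) = 16x4
Op 5 cut(15, 1): punch at orig (31,5); cuts so far [(17, 5), (22, 6), (31, 5)]; region rows[16,32) x cols[4,8) = 16x4
Unfold 1 (reflect across v@4): 6 holes -> [(17, 2), (17, 5), (22, 1), (22, 6), (31, 2), (31, 5)]
Unfold 2 (reflect across h@16): 12 holes -> [(0, 2), (0, 5), (9, 1), (9, 6), (14, 2), (14, 5), (17, 2), (17, 5), (22, 1), (22, 6), (31, 2), (31, 5)]
Holes: [(0, 2), (0, 5), (9, 1), (9, 6), (14, 2), (14, 5), (17, 2), (17, 5), (22, 1), (22, 6), (31, 2), (31, 5)]

Answer: yes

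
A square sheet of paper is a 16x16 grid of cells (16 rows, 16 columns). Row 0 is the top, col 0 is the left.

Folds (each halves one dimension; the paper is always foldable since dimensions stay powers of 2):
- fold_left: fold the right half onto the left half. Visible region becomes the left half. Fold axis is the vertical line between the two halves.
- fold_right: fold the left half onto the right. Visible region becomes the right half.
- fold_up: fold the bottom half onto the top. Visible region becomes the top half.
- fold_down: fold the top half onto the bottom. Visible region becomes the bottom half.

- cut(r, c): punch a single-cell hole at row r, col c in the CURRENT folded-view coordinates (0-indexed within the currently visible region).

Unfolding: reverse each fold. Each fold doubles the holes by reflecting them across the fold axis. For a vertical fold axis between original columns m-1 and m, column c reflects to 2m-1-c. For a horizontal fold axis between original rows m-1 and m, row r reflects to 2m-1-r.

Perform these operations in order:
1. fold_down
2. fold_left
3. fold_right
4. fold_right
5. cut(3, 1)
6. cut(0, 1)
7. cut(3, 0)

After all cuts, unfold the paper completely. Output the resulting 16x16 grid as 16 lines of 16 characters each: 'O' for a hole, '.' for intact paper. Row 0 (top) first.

Op 1 fold_down: fold axis h@8; visible region now rows[8,16) x cols[0,16) = 8x16
Op 2 fold_left: fold axis v@8; visible region now rows[8,16) x cols[0,8) = 8x8
Op 3 fold_right: fold axis v@4; visible region now rows[8,16) x cols[4,8) = 8x4
Op 4 fold_right: fold axis v@6; visible region now rows[8,16) x cols[6,8) = 8x2
Op 5 cut(3, 1): punch at orig (11,7); cuts so far [(11, 7)]; region rows[8,16) x cols[6,8) = 8x2
Op 6 cut(0, 1): punch at orig (8,7); cuts so far [(8, 7), (11, 7)]; region rows[8,16) x cols[6,8) = 8x2
Op 7 cut(3, 0): punch at orig (11,6); cuts so far [(8, 7), (11, 6), (11, 7)]; region rows[8,16) x cols[6,8) = 8x2
Unfold 1 (reflect across v@6): 6 holes -> [(8, 4), (8, 7), (11, 4), (11, 5), (11, 6), (11, 7)]
Unfold 2 (reflect across v@4): 12 holes -> [(8, 0), (8, 3), (8, 4), (8, 7), (11, 0), (11, 1), (11, 2), (11, 3), (11, 4), (11, 5), (11, 6), (11, 7)]
Unfold 3 (reflect across v@8): 24 holes -> [(8, 0), (8, 3), (8, 4), (8, 7), (8, 8), (8, 11), (8, 12), (8, 15), (11, 0), (11, 1), (11, 2), (11, 3), (11, 4), (11, 5), (11, 6), (11, 7), (11, 8), (11, 9), (11, 10), (11, 11), (11, 12), (11, 13), (11, 14), (11, 15)]
Unfold 4 (reflect across h@8): 48 holes -> [(4, 0), (4, 1), (4, 2), (4, 3), (4, 4), (4, 5), (4, 6), (4, 7), (4, 8), (4, 9), (4, 10), (4, 11), (4, 12), (4, 13), (4, 14), (4, 15), (7, 0), (7, 3), (7, 4), (7, 7), (7, 8), (7, 11), (7, 12), (7, 15), (8, 0), (8, 3), (8, 4), (8, 7), (8, 8), (8, 11), (8, 12), (8, 15), (11, 0), (11, 1), (11, 2), (11, 3), (11, 4), (11, 5), (11, 6), (11, 7), (11, 8), (11, 9), (11, 10), (11, 11), (11, 12), (11, 13), (11, 14), (11, 15)]

Answer: ................
................
................
................
OOOOOOOOOOOOOOOO
................
................
O..OO..OO..OO..O
O..OO..OO..OO..O
................
................
OOOOOOOOOOOOOOOO
................
................
................
................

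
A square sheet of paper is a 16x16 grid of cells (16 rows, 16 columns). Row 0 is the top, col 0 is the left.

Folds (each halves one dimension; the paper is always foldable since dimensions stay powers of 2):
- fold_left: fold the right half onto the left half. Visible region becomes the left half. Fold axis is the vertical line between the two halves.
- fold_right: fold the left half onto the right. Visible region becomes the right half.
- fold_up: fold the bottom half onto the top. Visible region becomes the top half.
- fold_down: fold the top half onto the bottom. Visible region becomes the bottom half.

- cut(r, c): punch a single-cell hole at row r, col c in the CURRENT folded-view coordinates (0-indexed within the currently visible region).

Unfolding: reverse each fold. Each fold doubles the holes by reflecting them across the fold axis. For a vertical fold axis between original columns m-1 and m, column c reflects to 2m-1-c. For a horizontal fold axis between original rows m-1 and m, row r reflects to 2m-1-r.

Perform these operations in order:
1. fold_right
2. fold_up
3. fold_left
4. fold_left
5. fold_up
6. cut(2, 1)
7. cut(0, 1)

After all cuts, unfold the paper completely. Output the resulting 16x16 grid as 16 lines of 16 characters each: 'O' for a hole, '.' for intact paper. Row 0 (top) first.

Op 1 fold_right: fold axis v@8; visible region now rows[0,16) x cols[8,16) = 16x8
Op 2 fold_up: fold axis h@8; visible region now rows[0,8) x cols[8,16) = 8x8
Op 3 fold_left: fold axis v@12; visible region now rows[0,8) x cols[8,12) = 8x4
Op 4 fold_left: fold axis v@10; visible region now rows[0,8) x cols[8,10) = 8x2
Op 5 fold_up: fold axis h@4; visible region now rows[0,4) x cols[8,10) = 4x2
Op 6 cut(2, 1): punch at orig (2,9); cuts so far [(2, 9)]; region rows[0,4) x cols[8,10) = 4x2
Op 7 cut(0, 1): punch at orig (0,9); cuts so far [(0, 9), (2, 9)]; region rows[0,4) x cols[8,10) = 4x2
Unfold 1 (reflect across h@4): 4 holes -> [(0, 9), (2, 9), (5, 9), (7, 9)]
Unfold 2 (reflect across v@10): 8 holes -> [(0, 9), (0, 10), (2, 9), (2, 10), (5, 9), (5, 10), (7, 9), (7, 10)]
Unfold 3 (reflect across v@12): 16 holes -> [(0, 9), (0, 10), (0, 13), (0, 14), (2, 9), (2, 10), (2, 13), (2, 14), (5, 9), (5, 10), (5, 13), (5, 14), (7, 9), (7, 10), (7, 13), (7, 14)]
Unfold 4 (reflect across h@8): 32 holes -> [(0, 9), (0, 10), (0, 13), (0, 14), (2, 9), (2, 10), (2, 13), (2, 14), (5, 9), (5, 10), (5, 13), (5, 14), (7, 9), (7, 10), (7, 13), (7, 14), (8, 9), (8, 10), (8, 13), (8, 14), (10, 9), (10, 10), (10, 13), (10, 14), (13, 9), (13, 10), (13, 13), (13, 14), (15, 9), (15, 10), (15, 13), (15, 14)]
Unfold 5 (reflect across v@8): 64 holes -> [(0, 1), (0, 2), (0, 5), (0, 6), (0, 9), (0, 10), (0, 13), (0, 14), (2, 1), (2, 2), (2, 5), (2, 6), (2, 9), (2, 10), (2, 13), (2, 14), (5, 1), (5, 2), (5, 5), (5, 6), (5, 9), (5, 10), (5, 13), (5, 14), (7, 1), (7, 2), (7, 5), (7, 6), (7, 9), (7, 10), (7, 13), (7, 14), (8, 1), (8, 2), (8, 5), (8, 6), (8, 9), (8, 10), (8, 13), (8, 14), (10, 1), (10, 2), (10, 5), (10, 6), (10, 9), (10, 10), (10, 13), (10, 14), (13, 1), (13, 2), (13, 5), (13, 6), (13, 9), (13, 10), (13, 13), (13, 14), (15, 1), (15, 2), (15, 5), (15, 6), (15, 9), (15, 10), (15, 13), (15, 14)]

Answer: .OO..OO..OO..OO.
................
.OO..OO..OO..OO.
................
................
.OO..OO..OO..OO.
................
.OO..OO..OO..OO.
.OO..OO..OO..OO.
................
.OO..OO..OO..OO.
................
................
.OO..OO..OO..OO.
................
.OO..OO..OO..OO.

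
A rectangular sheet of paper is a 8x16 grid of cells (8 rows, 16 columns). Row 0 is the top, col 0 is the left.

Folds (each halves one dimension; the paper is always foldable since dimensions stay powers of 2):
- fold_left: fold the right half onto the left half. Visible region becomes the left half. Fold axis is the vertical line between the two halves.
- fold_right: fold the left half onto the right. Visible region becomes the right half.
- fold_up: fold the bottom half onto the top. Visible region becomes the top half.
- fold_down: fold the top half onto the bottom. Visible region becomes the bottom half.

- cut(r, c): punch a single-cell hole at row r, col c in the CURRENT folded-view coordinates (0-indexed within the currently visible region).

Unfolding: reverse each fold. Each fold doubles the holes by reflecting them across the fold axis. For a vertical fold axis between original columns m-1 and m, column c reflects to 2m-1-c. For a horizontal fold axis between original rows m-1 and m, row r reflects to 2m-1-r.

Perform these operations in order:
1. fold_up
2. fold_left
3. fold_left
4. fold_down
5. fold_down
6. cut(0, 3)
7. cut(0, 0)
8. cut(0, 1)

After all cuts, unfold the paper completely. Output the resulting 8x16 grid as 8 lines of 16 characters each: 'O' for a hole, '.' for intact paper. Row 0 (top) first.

Op 1 fold_up: fold axis h@4; visible region now rows[0,4) x cols[0,16) = 4x16
Op 2 fold_left: fold axis v@8; visible region now rows[0,4) x cols[0,8) = 4x8
Op 3 fold_left: fold axis v@4; visible region now rows[0,4) x cols[0,4) = 4x4
Op 4 fold_down: fold axis h@2; visible region now rows[2,4) x cols[0,4) = 2x4
Op 5 fold_down: fold axis h@3; visible region now rows[3,4) x cols[0,4) = 1x4
Op 6 cut(0, 3): punch at orig (3,3); cuts so far [(3, 3)]; region rows[3,4) x cols[0,4) = 1x4
Op 7 cut(0, 0): punch at orig (3,0); cuts so far [(3, 0), (3, 3)]; region rows[3,4) x cols[0,4) = 1x4
Op 8 cut(0, 1): punch at orig (3,1); cuts so far [(3, 0), (3, 1), (3, 3)]; region rows[3,4) x cols[0,4) = 1x4
Unfold 1 (reflect across h@3): 6 holes -> [(2, 0), (2, 1), (2, 3), (3, 0), (3, 1), (3, 3)]
Unfold 2 (reflect across h@2): 12 holes -> [(0, 0), (0, 1), (0, 3), (1, 0), (1, 1), (1, 3), (2, 0), (2, 1), (2, 3), (3, 0), (3, 1), (3, 3)]
Unfold 3 (reflect across v@4): 24 holes -> [(0, 0), (0, 1), (0, 3), (0, 4), (0, 6), (0, 7), (1, 0), (1, 1), (1, 3), (1, 4), (1, 6), (1, 7), (2, 0), (2, 1), (2, 3), (2, 4), (2, 6), (2, 7), (3, 0), (3, 1), (3, 3), (3, 4), (3, 6), (3, 7)]
Unfold 4 (reflect across v@8): 48 holes -> [(0, 0), (0, 1), (0, 3), (0, 4), (0, 6), (0, 7), (0, 8), (0, 9), (0, 11), (0, 12), (0, 14), (0, 15), (1, 0), (1, 1), (1, 3), (1, 4), (1, 6), (1, 7), (1, 8), (1, 9), (1, 11), (1, 12), (1, 14), (1, 15), (2, 0), (2, 1), (2, 3), (2, 4), (2, 6), (2, 7), (2, 8), (2, 9), (2, 11), (2, 12), (2, 14), (2, 15), (3, 0), (3, 1), (3, 3), (3, 4), (3, 6), (3, 7), (3, 8), (3, 9), (3, 11), (3, 12), (3, 14), (3, 15)]
Unfold 5 (reflect across h@4): 96 holes -> [(0, 0), (0, 1), (0, 3), (0, 4), (0, 6), (0, 7), (0, 8), (0, 9), (0, 11), (0, 12), (0, 14), (0, 15), (1, 0), (1, 1), (1, 3), (1, 4), (1, 6), (1, 7), (1, 8), (1, 9), (1, 11), (1, 12), (1, 14), (1, 15), (2, 0), (2, 1), (2, 3), (2, 4), (2, 6), (2, 7), (2, 8), (2, 9), (2, 11), (2, 12), (2, 14), (2, 15), (3, 0), (3, 1), (3, 3), (3, 4), (3, 6), (3, 7), (3, 8), (3, 9), (3, 11), (3, 12), (3, 14), (3, 15), (4, 0), (4, 1), (4, 3), (4, 4), (4, 6), (4, 7), (4, 8), (4, 9), (4, 11), (4, 12), (4, 14), (4, 15), (5, 0), (5, 1), (5, 3), (5, 4), (5, 6), (5, 7), (5, 8), (5, 9), (5, 11), (5, 12), (5, 14), (5, 15), (6, 0), (6, 1), (6, 3), (6, 4), (6, 6), (6, 7), (6, 8), (6, 9), (6, 11), (6, 12), (6, 14), (6, 15), (7, 0), (7, 1), (7, 3), (7, 4), (7, 6), (7, 7), (7, 8), (7, 9), (7, 11), (7, 12), (7, 14), (7, 15)]

Answer: OO.OO.OOOO.OO.OO
OO.OO.OOOO.OO.OO
OO.OO.OOOO.OO.OO
OO.OO.OOOO.OO.OO
OO.OO.OOOO.OO.OO
OO.OO.OOOO.OO.OO
OO.OO.OOOO.OO.OO
OO.OO.OOOO.OO.OO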